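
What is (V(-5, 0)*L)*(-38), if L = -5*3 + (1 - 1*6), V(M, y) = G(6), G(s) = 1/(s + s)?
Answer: 190/3 ≈ 63.333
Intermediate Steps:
G(s) = 1/(2*s)
V(M, y) = 1/12 (V(M, y) = (½)/6 = (½)*(⅙) = 1/12)
L = -20 (L = -15 + (1 - 6) = -15 - 5 = -20)
(V(-5, 0)*L)*(-38) = ((1/12)*(-20))*(-38) = -5/3*(-38) = 190/3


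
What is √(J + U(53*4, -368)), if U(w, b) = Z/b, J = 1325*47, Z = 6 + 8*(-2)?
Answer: √527095830/92 ≈ 249.55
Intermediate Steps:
Z = -10 (Z = 6 - 16 = -10)
J = 62275
U(w, b) = -10/b
√(J + U(53*4, -368)) = √(62275 - 10/(-368)) = √(62275 - 10*(-1/368)) = √(62275 + 5/184) = √(11458605/184) = √527095830/92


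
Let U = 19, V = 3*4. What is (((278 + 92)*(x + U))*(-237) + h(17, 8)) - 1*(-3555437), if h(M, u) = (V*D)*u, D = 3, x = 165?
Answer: -12579235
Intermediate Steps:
V = 12
h(M, u) = 36*u (h(M, u) = (12*3)*u = 36*u)
(((278 + 92)*(x + U))*(-237) + h(17, 8)) - 1*(-3555437) = (((278 + 92)*(165 + 19))*(-237) + 36*8) - 1*(-3555437) = ((370*184)*(-237) + 288) + 3555437 = (68080*(-237) + 288) + 3555437 = (-16134960 + 288) + 3555437 = -16134672 + 3555437 = -12579235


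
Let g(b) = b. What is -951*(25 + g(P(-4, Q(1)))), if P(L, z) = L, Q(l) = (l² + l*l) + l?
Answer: -19971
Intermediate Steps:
Q(l) = l + 2*l² (Q(l) = (l² + l²) + l = 2*l² + l = l + 2*l²)
-951*(25 + g(P(-4, Q(1)))) = -951*(25 - 4) = -951*21 = -19971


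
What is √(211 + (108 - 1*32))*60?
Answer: 60*√287 ≈ 1016.5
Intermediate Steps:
√(211 + (108 - 1*32))*60 = √(211 + (108 - 32))*60 = √(211 + 76)*60 = √287*60 = 60*√287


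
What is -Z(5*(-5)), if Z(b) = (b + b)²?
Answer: -2500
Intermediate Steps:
Z(b) = 4*b² (Z(b) = (2*b)² = 4*b²)
-Z(5*(-5)) = -4*(5*(-5))² = -4*(-25)² = -4*625 = -1*2500 = -2500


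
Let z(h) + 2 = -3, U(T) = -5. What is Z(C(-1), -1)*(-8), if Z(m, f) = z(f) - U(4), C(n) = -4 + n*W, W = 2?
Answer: 0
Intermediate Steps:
z(h) = -5 (z(h) = -2 - 3 = -5)
C(n) = -4 + 2*n (C(n) = -4 + n*2 = -4 + 2*n)
Z(m, f) = 0 (Z(m, f) = -5 - 1*(-5) = -5 + 5 = 0)
Z(C(-1), -1)*(-8) = 0*(-8) = 0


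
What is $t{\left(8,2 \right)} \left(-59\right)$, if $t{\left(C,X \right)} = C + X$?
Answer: $-590$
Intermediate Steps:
$t{\left(8,2 \right)} \left(-59\right) = \left(8 + 2\right) \left(-59\right) = 10 \left(-59\right) = -590$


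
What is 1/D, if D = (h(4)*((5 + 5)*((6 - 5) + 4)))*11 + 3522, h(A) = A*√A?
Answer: 1/7922 ≈ 0.00012623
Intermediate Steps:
h(A) = A^(3/2)
D = 7922 (D = (4^(3/2)*((5 + 5)*((6 - 5) + 4)))*11 + 3522 = (8*(10*(1 + 4)))*11 + 3522 = (8*(10*5))*11 + 3522 = (8*50)*11 + 3522 = 400*11 + 3522 = 4400 + 3522 = 7922)
1/D = 1/7922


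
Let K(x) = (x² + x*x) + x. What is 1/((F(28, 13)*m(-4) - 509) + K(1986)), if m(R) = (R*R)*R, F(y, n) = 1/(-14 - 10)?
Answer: 3/23669615 ≈ 1.2674e-7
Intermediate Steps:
F(y, n) = -1/24 (F(y, n) = 1/(-24) = -1/24)
m(R) = R³ (m(R) = R²*R = R³)
K(x) = x + 2*x² (K(x) = (x² + x²) + x = 2*x² + x = x + 2*x²)
1/((F(28, 13)*m(-4) - 509) + K(1986)) = 1/((-1/24*(-4)³ - 509) + 1986*(1 + 2*1986)) = 1/((-1/24*(-64) - 509) + 1986*(1 + 3972)) = 1/((8/3 - 509) + 1986*3973) = 1/(-1519/3 + 7890378) = 1/(23669615/3) = 3/23669615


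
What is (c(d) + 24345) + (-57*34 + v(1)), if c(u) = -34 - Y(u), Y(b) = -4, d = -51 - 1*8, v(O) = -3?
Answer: 22374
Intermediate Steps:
d = -59 (d = -51 - 8 = -59)
c(u) = -30 (c(u) = -34 - 1*(-4) = -34 + 4 = -30)
(c(d) + 24345) + (-57*34 + v(1)) = (-30 + 24345) + (-57*34 - 3) = 24315 + (-1938 - 3) = 24315 - 1941 = 22374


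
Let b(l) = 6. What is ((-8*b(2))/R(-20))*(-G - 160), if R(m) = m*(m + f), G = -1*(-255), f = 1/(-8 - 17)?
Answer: 8300/167 ≈ 49.701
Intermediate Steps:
f = -1/25 (f = 1/(-25) = -1/25 ≈ -0.040000)
G = 255
R(m) = m*(-1/25 + m) (R(m) = m*(m - 1/25) = m*(-1/25 + m))
((-8*b(2))/R(-20))*(-G - 160) = ((-8*6)/((-20*(-1/25 - 20))))*(-1*255 - 160) = (-48/((-20*(-501/25))))*(-255 - 160) = -48/2004/5*(-415) = -48*5/2004*(-415) = -20/167*(-415) = 8300/167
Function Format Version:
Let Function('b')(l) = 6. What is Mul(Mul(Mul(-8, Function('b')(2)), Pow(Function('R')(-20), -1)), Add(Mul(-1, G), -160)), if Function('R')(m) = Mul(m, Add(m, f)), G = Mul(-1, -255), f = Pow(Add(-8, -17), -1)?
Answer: Rational(8300, 167) ≈ 49.701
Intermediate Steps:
f = Rational(-1, 25) (f = Pow(-25, -1) = Rational(-1, 25) ≈ -0.040000)
G = 255
Function('R')(m) = Mul(m, Add(Rational(-1, 25), m)) (Function('R')(m) = Mul(m, Add(m, Rational(-1, 25))) = Mul(m, Add(Rational(-1, 25), m)))
Mul(Mul(Mul(-8, Function('b')(2)), Pow(Function('R')(-20), -1)), Add(Mul(-1, G), -160)) = Mul(Mul(Mul(-8, 6), Pow(Mul(-20, Add(Rational(-1, 25), -20)), -1)), Add(Mul(-1, 255), -160)) = Mul(Mul(-48, Pow(Mul(-20, Rational(-501, 25)), -1)), Add(-255, -160)) = Mul(Mul(-48, Pow(Rational(2004, 5), -1)), -415) = Mul(Mul(-48, Rational(5, 2004)), -415) = Mul(Rational(-20, 167), -415) = Rational(8300, 167)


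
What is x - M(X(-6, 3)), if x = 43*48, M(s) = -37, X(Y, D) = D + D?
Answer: 2101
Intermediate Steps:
X(Y, D) = 2*D
x = 2064
x - M(X(-6, 3)) = 2064 - 1*(-37) = 2064 + 37 = 2101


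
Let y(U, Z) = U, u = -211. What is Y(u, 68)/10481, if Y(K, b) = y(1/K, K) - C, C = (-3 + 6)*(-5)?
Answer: 3164/2211491 ≈ 0.0014307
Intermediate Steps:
C = -15 (C = 3*(-5) = -15)
Y(K, b) = 15 + 1/K (Y(K, b) = 1/K - 1*(-15) = 1/K + 15 = 15 + 1/K)
Y(u, 68)/10481 = (15 + 1/(-211))/10481 = (15 - 1/211)*(1/10481) = (3164/211)*(1/10481) = 3164/2211491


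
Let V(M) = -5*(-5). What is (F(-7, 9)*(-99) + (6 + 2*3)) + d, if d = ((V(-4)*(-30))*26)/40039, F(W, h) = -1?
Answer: 4424829/40039 ≈ 110.51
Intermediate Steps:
V(M) = 25
d = -19500/40039 (d = ((25*(-30))*26)/40039 = -750*26*(1/40039) = -19500*1/40039 = -19500/40039 ≈ -0.48703)
(F(-7, 9)*(-99) + (6 + 2*3)) + d = (-1*(-99) + (6 + 2*3)) - 19500/40039 = (99 + (6 + 6)) - 19500/40039 = (99 + 12) - 19500/40039 = 111 - 19500/40039 = 4424829/40039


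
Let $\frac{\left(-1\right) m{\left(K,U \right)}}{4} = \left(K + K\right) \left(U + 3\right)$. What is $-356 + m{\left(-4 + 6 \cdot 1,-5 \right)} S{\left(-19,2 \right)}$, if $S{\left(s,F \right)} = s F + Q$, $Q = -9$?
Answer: $-1860$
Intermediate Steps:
$S{\left(s,F \right)} = -9 + F s$ ($S{\left(s,F \right)} = s F - 9 = F s - 9 = -9 + F s$)
$m{\left(K,U \right)} = - 8 K \left(3 + U\right)$ ($m{\left(K,U \right)} = - 4 \left(K + K\right) \left(U + 3\right) = - 4 \cdot 2 K \left(3 + U\right) = - 8 K \left(3 + U\right)$)
$-356 + m{\left(-4 + 6 \cdot 1,-5 \right)} S{\left(-19,2 \right)} = -356 + - 8 \left(-4 + 6 \cdot 1\right) \left(3 - 5\right) \left(-9 + 2 \left(-19\right)\right) = -356 + \left(-8\right) \left(-4 + 6\right) \left(-2\right) \left(-9 - 38\right) = -356 + \left(-8\right) 2 \left(-2\right) \left(-47\right) = -356 + 32 \left(-47\right) = -356 - 1504 = -1860$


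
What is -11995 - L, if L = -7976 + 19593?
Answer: -23612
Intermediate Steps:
L = 11617
-11995 - L = -11995 - 1*11617 = -11995 - 11617 = -23612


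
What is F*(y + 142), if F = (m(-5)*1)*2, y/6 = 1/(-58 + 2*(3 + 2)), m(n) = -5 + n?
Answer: -5675/2 ≈ -2837.5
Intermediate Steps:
y = -⅛ (y = 6/(-58 + 2*(3 + 2)) = 6/(-58 + 2*5) = 6/(-58 + 10) = 6/(-48) = 6*(-1/48) = -⅛ ≈ -0.12500)
F = -20 (F = ((-5 - 5)*1)*2 = -10*1*2 = -10*2 = -20)
F*(y + 142) = -20*(-⅛ + 142) = -20*1135/8 = -5675/2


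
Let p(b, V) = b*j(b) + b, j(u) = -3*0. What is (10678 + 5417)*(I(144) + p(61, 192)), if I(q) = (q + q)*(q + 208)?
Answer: 1632628515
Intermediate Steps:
j(u) = 0
I(q) = 2*q*(208 + q) (I(q) = (2*q)*(208 + q) = 2*q*(208 + q))
p(b, V) = b (p(b, V) = b*0 + b = 0 + b = b)
(10678 + 5417)*(I(144) + p(61, 192)) = (10678 + 5417)*(2*144*(208 + 144) + 61) = 16095*(2*144*352 + 61) = 16095*(101376 + 61) = 16095*101437 = 1632628515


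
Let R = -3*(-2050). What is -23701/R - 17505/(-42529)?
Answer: -900324079/261553350 ≈ -3.4422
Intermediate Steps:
R = 6150
-23701/R - 17505/(-42529) = -23701/6150 - 17505/(-42529) = -23701*1/6150 - 17505*(-1/42529) = -23701/6150 + 17505/42529 = -900324079/261553350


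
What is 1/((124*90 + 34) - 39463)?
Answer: -1/28269 ≈ -3.5374e-5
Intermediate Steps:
1/((124*90 + 34) - 39463) = 1/((11160 + 34) - 39463) = 1/(11194 - 39463) = 1/(-28269) = -1/28269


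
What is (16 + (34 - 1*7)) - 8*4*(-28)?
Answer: 939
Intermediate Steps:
(16 + (34 - 1*7)) - 8*4*(-28) = (16 + (34 - 7)) - 32*(-28) = (16 + 27) + 896 = 43 + 896 = 939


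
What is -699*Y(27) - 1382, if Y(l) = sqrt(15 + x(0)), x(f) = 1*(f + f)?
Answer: -1382 - 699*sqrt(15) ≈ -4089.2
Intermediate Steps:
x(f) = 2*f (x(f) = 1*(2*f) = 2*f)
Y(l) = sqrt(15) (Y(l) = sqrt(15 + 2*0) = sqrt(15 + 0) = sqrt(15))
-699*Y(27) - 1382 = -699*sqrt(15) - 1382 = -1382 - 699*sqrt(15)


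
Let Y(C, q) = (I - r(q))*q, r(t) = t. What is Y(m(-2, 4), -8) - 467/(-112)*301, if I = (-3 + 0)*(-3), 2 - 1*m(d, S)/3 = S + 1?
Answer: 17905/16 ≈ 1119.1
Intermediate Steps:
m(d, S) = 3 - 3*S (m(d, S) = 6 - 3*(S + 1) = 6 - 3*(1 + S) = 6 + (-3 - 3*S) = 3 - 3*S)
I = 9 (I = -3*(-3) = 9)
Y(C, q) = q*(9 - q) (Y(C, q) = (9 - q)*q = q*(9 - q))
Y(m(-2, 4), -8) - 467/(-112)*301 = -8*(9 - 1*(-8)) - 467/(-112)*301 = -8*(9 + 8) - 467*(-1/112)*301 = -8*17 + (467/112)*301 = -136 + 20081/16 = 17905/16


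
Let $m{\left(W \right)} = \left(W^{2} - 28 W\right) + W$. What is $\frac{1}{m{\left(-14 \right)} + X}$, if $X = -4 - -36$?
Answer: $\frac{1}{606} \approx 0.0016502$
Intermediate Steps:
$m{\left(W \right)} = W^{2} - 27 W$
$X = 32$ ($X = -4 + 36 = 32$)
$\frac{1}{m{\left(-14 \right)} + X} = \frac{1}{- 14 \left(-27 - 14\right) + 32} = \frac{1}{\left(-14\right) \left(-41\right) + 32} = \frac{1}{574 + 32} = \frac{1}{606}$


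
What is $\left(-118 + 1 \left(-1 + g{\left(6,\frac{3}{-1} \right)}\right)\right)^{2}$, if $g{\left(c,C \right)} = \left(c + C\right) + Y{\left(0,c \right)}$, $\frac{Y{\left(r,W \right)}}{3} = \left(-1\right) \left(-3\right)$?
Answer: $11449$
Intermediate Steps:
$Y{\left(r,W \right)} = 9$ ($Y{\left(r,W \right)} = 3 \left(\left(-1\right) \left(-3\right)\right) = 3 \cdot 3 = 9$)
$g{\left(c,C \right)} = 9 + C + c$ ($g{\left(c,C \right)} = \left(c + C\right) + 9 = \left(C + c\right) + 9 = 9 + C + c$)
$\left(-118 + 1 \left(-1 + g{\left(6,\frac{3}{-1} \right)}\right)\right)^{2} = \left(-118 + 1 \left(-1 + \left(9 + \frac{3}{-1} + 6\right)\right)\right)^{2} = \left(-118 + 1 \left(-1 + \left(9 + 3 \left(-1\right) + 6\right)\right)\right)^{2} = \left(-118 + 1 \left(-1 + \left(9 - 3 + 6\right)\right)\right)^{2} = \left(-118 + 1 \left(-1 + 12\right)\right)^{2} = \left(-118 + 1 \cdot 11\right)^{2} = \left(-118 + 11\right)^{2} = \left(-107\right)^{2} = 11449$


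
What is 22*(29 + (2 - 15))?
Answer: 352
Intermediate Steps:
22*(29 + (2 - 15)) = 22*(29 - 13) = 22*16 = 352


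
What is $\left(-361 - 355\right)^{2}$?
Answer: $512656$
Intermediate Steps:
$\left(-361 - 355\right)^{2} = \left(-716\right)^{2} = 512656$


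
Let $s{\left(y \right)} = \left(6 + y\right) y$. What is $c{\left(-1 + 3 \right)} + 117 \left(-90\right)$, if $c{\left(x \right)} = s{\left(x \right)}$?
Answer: $-10514$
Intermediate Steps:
$s{\left(y \right)} = y \left(6 + y\right)$
$c{\left(x \right)} = x \left(6 + x\right)$
$c{\left(-1 + 3 \right)} + 117 \left(-90\right) = \left(-1 + 3\right) \left(6 + \left(-1 + 3\right)\right) + 117 \left(-90\right) = 2 \left(6 + 2\right) - 10530 = 2 \cdot 8 - 10530 = 16 - 10530 = -10514$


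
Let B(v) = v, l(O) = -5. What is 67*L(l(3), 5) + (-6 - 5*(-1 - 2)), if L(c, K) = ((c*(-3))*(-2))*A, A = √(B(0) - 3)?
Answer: 9 - 2010*I*√3 ≈ 9.0 - 3481.4*I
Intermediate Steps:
A = I*√3 (A = √(0 - 3) = √(-3) = I*√3 ≈ 1.732*I)
L(c, K) = 6*I*c*√3 (L(c, K) = ((c*(-3))*(-2))*(I*√3) = (-3*c*(-2))*(I*√3) = (6*c)*(I*√3) = 6*I*c*√3)
67*L(l(3), 5) + (-6 - 5*(-1 - 2)) = 67*(6*I*(-5)*√3) + (-6 - 5*(-1 - 2)) = 67*(-30*I*√3) + (-6 - 5*(-3)) = -2010*I*√3 + (-6 + 15) = -2010*I*√3 + 9 = 9 - 2010*I*√3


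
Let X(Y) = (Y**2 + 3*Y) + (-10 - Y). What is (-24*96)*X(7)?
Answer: -122112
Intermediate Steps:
X(Y) = -10 + Y**2 + 2*Y
(-24*96)*X(7) = (-24*96)*(-10 + 7**2 + 2*7) = -2304*(-10 + 49 + 14) = -2304*53 = -122112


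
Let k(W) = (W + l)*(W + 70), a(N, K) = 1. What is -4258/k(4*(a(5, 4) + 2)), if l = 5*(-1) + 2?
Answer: -2129/369 ≈ -5.7696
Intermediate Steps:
l = -3 (l = -5 + 2 = -3)
k(W) = (-3 + W)*(70 + W) (k(W) = (W - 3)*(W + 70) = (-3 + W)*(70 + W))
-4258/k(4*(a(5, 4) + 2)) = -4258/(-210 + (4*(1 + 2))² + 67*(4*(1 + 2))) = -4258/(-210 + (4*3)² + 67*(4*3)) = -4258/(-210 + 12² + 67*12) = -4258/(-210 + 144 + 804) = -4258/738 = -4258*1/738 = -2129/369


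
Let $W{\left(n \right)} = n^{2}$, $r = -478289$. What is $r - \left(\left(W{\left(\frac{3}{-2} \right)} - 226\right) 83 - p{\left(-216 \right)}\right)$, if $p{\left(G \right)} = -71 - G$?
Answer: $- \frac{1838291}{4} \approx -4.5957 \cdot 10^{5}$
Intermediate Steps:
$r - \left(\left(W{\left(\frac{3}{-2} \right)} - 226\right) 83 - p{\left(-216 \right)}\right) = -478289 - \left(\left(\left(\frac{3}{-2}\right)^{2} - 226\right) 83 - \left(-71 - -216\right)\right) = -478289 - \left(\left(\left(3 \left(- \frac{1}{2}\right)\right)^{2} - 226\right) 83 - \left(-71 + 216\right)\right) = -478289 - \left(\left(\left(- \frac{3}{2}\right)^{2} - 226\right) 83 - 145\right) = -478289 - \left(\left(\frac{9}{4} - 226\right) 83 - 145\right) = -478289 - \left(\left(- \frac{895}{4}\right) 83 - 145\right) = -478289 - \left(- \frac{74285}{4} - 145\right) = -478289 - - \frac{74865}{4} = -478289 + \frac{74865}{4} = - \frac{1838291}{4}$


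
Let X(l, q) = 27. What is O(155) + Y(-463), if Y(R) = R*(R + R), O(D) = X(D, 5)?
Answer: 428765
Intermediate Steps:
O(D) = 27
Y(R) = 2*R² (Y(R) = R*(2*R) = 2*R²)
O(155) + Y(-463) = 27 + 2*(-463)² = 27 + 2*214369 = 27 + 428738 = 428765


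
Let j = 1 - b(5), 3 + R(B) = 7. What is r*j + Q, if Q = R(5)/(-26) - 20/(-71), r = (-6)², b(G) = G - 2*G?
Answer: 199486/923 ≈ 216.13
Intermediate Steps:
b(G) = -G
R(B) = 4 (R(B) = -3 + 7 = 4)
j = 6 (j = 1 - (-1)*5 = 1 - 1*(-5) = 1 + 5 = 6)
r = 36
Q = 118/923 (Q = 4/(-26) - 20/(-71) = 4*(-1/26) - 20*(-1/71) = -2/13 + 20/71 = 118/923 ≈ 0.12784)
r*j + Q = 36*6 + 118/923 = 216 + 118/923 = 199486/923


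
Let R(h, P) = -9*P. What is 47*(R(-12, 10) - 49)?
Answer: -6533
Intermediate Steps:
47*(R(-12, 10) - 49) = 47*(-9*10 - 49) = 47*(-90 - 49) = 47*(-139) = -6533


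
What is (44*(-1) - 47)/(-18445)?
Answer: 13/2635 ≈ 0.0049336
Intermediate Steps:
(44*(-1) - 47)/(-18445) = (-44 - 47)*(-1/18445) = -91*(-1/18445) = 13/2635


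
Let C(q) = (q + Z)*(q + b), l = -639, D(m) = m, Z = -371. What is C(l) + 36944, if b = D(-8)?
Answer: 690414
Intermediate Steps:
b = -8
C(q) = (-371 + q)*(-8 + q) (C(q) = (q - 371)*(q - 8) = (-371 + q)*(-8 + q))
C(l) + 36944 = (2968 + (-639)² - 379*(-639)) + 36944 = (2968 + 408321 + 242181) + 36944 = 653470 + 36944 = 690414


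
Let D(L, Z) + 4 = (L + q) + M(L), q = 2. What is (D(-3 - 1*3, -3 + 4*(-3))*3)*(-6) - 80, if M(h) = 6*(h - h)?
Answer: 64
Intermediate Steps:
M(h) = 0 (M(h) = 6*0 = 0)
D(L, Z) = -2 + L (D(L, Z) = -4 + ((L + 2) + 0) = -4 + ((2 + L) + 0) = -4 + (2 + L) = -2 + L)
(D(-3 - 1*3, -3 + 4*(-3))*3)*(-6) - 80 = ((-2 + (-3 - 1*3))*3)*(-6) - 80 = ((-2 + (-3 - 3))*3)*(-6) - 80 = ((-2 - 6)*3)*(-6) - 80 = -8*3*(-6) - 80 = -24*(-6) - 80 = 144 - 80 = 64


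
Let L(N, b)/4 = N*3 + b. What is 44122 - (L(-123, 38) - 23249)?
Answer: 68695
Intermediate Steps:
L(N, b) = 4*b + 12*N (L(N, b) = 4*(N*3 + b) = 4*(3*N + b) = 4*(b + 3*N) = 4*b + 12*N)
44122 - (L(-123, 38) - 23249) = 44122 - ((4*38 + 12*(-123)) - 23249) = 44122 - ((152 - 1476) - 23249) = 44122 - (-1324 - 23249) = 44122 - 1*(-24573) = 44122 + 24573 = 68695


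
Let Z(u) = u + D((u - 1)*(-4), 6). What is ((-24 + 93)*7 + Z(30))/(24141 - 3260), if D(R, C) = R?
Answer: 397/20881 ≈ 0.019013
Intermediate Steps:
Z(u) = 4 - 3*u (Z(u) = u + (u - 1)*(-4) = u + (-1 + u)*(-4) = u + (4 - 4*u) = 4 - 3*u)
((-24 + 93)*7 + Z(30))/(24141 - 3260) = ((-24 + 93)*7 + (4 - 3*30))/(24141 - 3260) = (69*7 + (4 - 90))/20881 = (483 - 86)*(1/20881) = 397*(1/20881) = 397/20881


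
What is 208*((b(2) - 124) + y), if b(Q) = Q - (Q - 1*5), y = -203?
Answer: -66976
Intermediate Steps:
b(Q) = 5 (b(Q) = Q - (Q - 5) = Q - (-5 + Q) = Q + (5 - Q) = 5)
208*((b(2) - 124) + y) = 208*((5 - 124) - 203) = 208*(-119 - 203) = 208*(-322) = -66976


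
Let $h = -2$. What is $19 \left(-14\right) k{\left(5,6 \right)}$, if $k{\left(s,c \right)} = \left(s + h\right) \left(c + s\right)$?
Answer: $-8778$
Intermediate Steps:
$k{\left(s,c \right)} = \left(-2 + s\right) \left(c + s\right)$ ($k{\left(s,c \right)} = \left(s - 2\right) \left(c + s\right) = \left(-2 + s\right) \left(c + s\right)$)
$19 \left(-14\right) k{\left(5,6 \right)} = 19 \left(-14\right) \left(5^{2} - 12 - 10 + 6 \cdot 5\right) = - 266 \left(25 - 12 - 10 + 30\right) = \left(-266\right) 33 = -8778$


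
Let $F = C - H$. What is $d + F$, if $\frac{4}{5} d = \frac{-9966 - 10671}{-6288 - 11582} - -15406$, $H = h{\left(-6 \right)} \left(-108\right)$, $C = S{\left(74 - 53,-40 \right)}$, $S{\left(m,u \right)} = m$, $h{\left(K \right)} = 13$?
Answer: $\frac{295697657}{14296} \approx 20684.0$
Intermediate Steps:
$C = 21$ ($C = 74 - 53 = 21$)
$H = -1404$ ($H = 13 \left(-108\right) = -1404$)
$F = 1425$ ($F = 21 - -1404 = 21 + 1404 = 1425$)
$d = \frac{275325857}{14296}$ ($d = \frac{5 \left(\frac{-9966 - 10671}{-6288 - 11582} - -15406\right)}{4} = \frac{5 \left(- \frac{20637}{-17870} + 15406\right)}{4} = \frac{5 \left(\left(-20637\right) \left(- \frac{1}{17870}\right) + 15406\right)}{4} = \frac{5 \left(\frac{20637}{17870} + 15406\right)}{4} = \frac{5}{4} \cdot \frac{275325857}{17870} = \frac{275325857}{14296} \approx 19259.0$)
$d + F = \frac{275325857}{14296} + 1425 = \frac{295697657}{14296}$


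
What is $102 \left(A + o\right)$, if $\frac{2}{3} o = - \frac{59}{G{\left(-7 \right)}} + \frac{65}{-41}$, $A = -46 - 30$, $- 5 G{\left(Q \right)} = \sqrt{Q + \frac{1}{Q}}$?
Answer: $- \frac{327777}{41} - \frac{9027 i \sqrt{14}}{2} \approx -7994.6 - 16888.0 i$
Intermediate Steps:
$G{\left(Q \right)} = - \frac{\sqrt{Q + \frac{1}{Q}}}{5}$
$A = -76$ ($A = -46 - 30 = -76$)
$o = - \frac{195}{82} - \frac{177 i \sqrt{14}}{4}$ ($o = \frac{3 \left(- \frac{59}{\left(- \frac{1}{5}\right) \sqrt{-7 + \frac{1}{-7}}} + \frac{65}{-41}\right)}{2} = \frac{3 \left(- \frac{59}{\left(- \frac{1}{5}\right) \sqrt{-7 - \frac{1}{7}}} + 65 \left(- \frac{1}{41}\right)\right)}{2} = \frac{3 \left(- \frac{59}{\left(- \frac{1}{5}\right) \sqrt{- \frac{50}{7}}} - \frac{65}{41}\right)}{2} = \frac{3 \left(- \frac{59}{\left(- \frac{1}{5}\right) \frac{5 i \sqrt{14}}{7}} - \frac{65}{41}\right)}{2} = \frac{3 \left(- \frac{59}{\left(- \frac{1}{7}\right) i \sqrt{14}} - \frac{65}{41}\right)}{2} = \frac{3 \left(- 59 \frac{i \sqrt{14}}{2} - \frac{65}{41}\right)}{2} = \frac{3 \left(- \frac{59 i \sqrt{14}}{2} - \frac{65}{41}\right)}{2} = \frac{3 \left(- \frac{65}{41} - \frac{59 i \sqrt{14}}{2}\right)}{2} = - \frac{195}{82} - \frac{177 i \sqrt{14}}{4} \approx -2.378 - 165.57 i$)
$102 \left(A + o\right) = 102 \left(-76 - \left(\frac{195}{82} + \frac{177 i \sqrt{14}}{4}\right)\right) = 102 \left(- \frac{6427}{82} - \frac{177 i \sqrt{14}}{4}\right) = - \frac{327777}{41} - \frac{9027 i \sqrt{14}}{2}$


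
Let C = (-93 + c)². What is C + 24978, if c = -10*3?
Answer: 40107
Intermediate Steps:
c = -30
C = 15129 (C = (-93 - 30)² = (-123)² = 15129)
C + 24978 = 15129 + 24978 = 40107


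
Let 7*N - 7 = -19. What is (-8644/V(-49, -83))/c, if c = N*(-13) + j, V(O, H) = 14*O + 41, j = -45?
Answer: -60508/102555 ≈ -0.59000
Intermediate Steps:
N = -12/7 (N = 1 + (⅐)*(-19) = 1 - 19/7 = -12/7 ≈ -1.7143)
V(O, H) = 41 + 14*O
c = -159/7 (c = -12/7*(-13) - 45 = 156/7 - 45 = -159/7 ≈ -22.714)
(-8644/V(-49, -83))/c = (-8644/(41 + 14*(-49)))/(-159/7) = -8644/(41 - 686)*(-7/159) = -8644/(-645)*(-7/159) = -8644*(-1/645)*(-7/159) = (8644/645)*(-7/159) = -60508/102555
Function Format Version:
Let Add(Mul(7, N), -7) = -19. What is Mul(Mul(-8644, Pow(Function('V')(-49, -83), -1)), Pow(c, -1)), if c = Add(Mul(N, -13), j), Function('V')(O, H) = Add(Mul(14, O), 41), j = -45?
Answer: Rational(-60508, 102555) ≈ -0.59000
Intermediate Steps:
N = Rational(-12, 7) (N = Add(1, Mul(Rational(1, 7), -19)) = Add(1, Rational(-19, 7)) = Rational(-12, 7) ≈ -1.7143)
Function('V')(O, H) = Add(41, Mul(14, O))
c = Rational(-159, 7) (c = Add(Mul(Rational(-12, 7), -13), -45) = Add(Rational(156, 7), -45) = Rational(-159, 7) ≈ -22.714)
Mul(Mul(-8644, Pow(Function('V')(-49, -83), -1)), Pow(c, -1)) = Mul(Mul(-8644, Pow(Add(41, Mul(14, -49)), -1)), Pow(Rational(-159, 7), -1)) = Mul(Mul(-8644, Pow(Add(41, -686), -1)), Rational(-7, 159)) = Mul(Mul(-8644, Pow(-645, -1)), Rational(-7, 159)) = Mul(Mul(-8644, Rational(-1, 645)), Rational(-7, 159)) = Mul(Rational(8644, 645), Rational(-7, 159)) = Rational(-60508, 102555)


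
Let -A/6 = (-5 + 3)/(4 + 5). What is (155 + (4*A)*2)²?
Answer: 247009/9 ≈ 27445.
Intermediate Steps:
A = 4/3 (A = -6*(-5 + 3)/(4 + 5) = -(-12)/9 = -6*(-2/9) = 4/3 ≈ 1.3333)
(155 + (4*A)*2)² = (155 + (4*(4/3))*2)² = (155 + (16/3)*2)² = (155 + 32/3)² = (497/3)² = 247009/9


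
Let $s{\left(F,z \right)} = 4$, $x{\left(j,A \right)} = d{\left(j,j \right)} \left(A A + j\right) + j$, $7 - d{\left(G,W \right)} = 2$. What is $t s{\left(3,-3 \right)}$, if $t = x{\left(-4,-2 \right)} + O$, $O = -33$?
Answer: $-148$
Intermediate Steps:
$d{\left(G,W \right)} = 5$ ($d{\left(G,W \right)} = 7 - 2 = 5$)
$x{\left(j,A \right)} = 5 A^{2} + 6 j$ ($x{\left(j,A \right)} = 5 \left(A A + j\right) + j = 5 \left(A^{2} + j\right) + j = 5 \left(j + A^{2}\right) + j = \left(5 j + 5 A^{2}\right) + j = 5 A^{2} + 6 j$)
$t = -37$ ($t = \left(5 \left(-2\right)^{2} + 6 \left(-4\right)\right) - 33 = \left(5 \cdot 4 - 24\right) - 33 = \left(20 - 24\right) - 33 = -4 - 33 = -37$)
$t s{\left(3,-3 \right)} = \left(-37\right) 4 = -148$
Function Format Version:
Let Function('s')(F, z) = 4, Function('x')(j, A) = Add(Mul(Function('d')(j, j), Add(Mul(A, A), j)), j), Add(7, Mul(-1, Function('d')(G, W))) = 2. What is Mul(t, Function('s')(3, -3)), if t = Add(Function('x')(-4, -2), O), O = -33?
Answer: -148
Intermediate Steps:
Function('d')(G, W) = 5 (Function('d')(G, W) = Add(7, Mul(-1, 2)) = Add(7, -2) = 5)
Function('x')(j, A) = Add(Mul(5, Pow(A, 2)), Mul(6, j)) (Function('x')(j, A) = Add(Mul(5, Add(Mul(A, A), j)), j) = Add(Mul(5, Add(Pow(A, 2), j)), j) = Add(Mul(5, Add(j, Pow(A, 2))), j) = Add(Add(Mul(5, j), Mul(5, Pow(A, 2))), j) = Add(Mul(5, Pow(A, 2)), Mul(6, j)))
t = -37 (t = Add(Add(Mul(5, Pow(-2, 2)), Mul(6, -4)), -33) = Add(Add(Mul(5, 4), -24), -33) = Add(Add(20, -24), -33) = Add(-4, -33) = -37)
Mul(t, Function('s')(3, -3)) = Mul(-37, 4) = -148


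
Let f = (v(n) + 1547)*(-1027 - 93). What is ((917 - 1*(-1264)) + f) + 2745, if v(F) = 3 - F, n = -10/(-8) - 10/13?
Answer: -22496962/13 ≈ -1.7305e+6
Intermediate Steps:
n = 25/52 (n = -10*(-⅛) - 10*1/13 = 5/4 - 10/13 = 25/52 ≈ 0.48077)
f = -22561000/13 (f = ((3 - 1*25/52) + 1547)*(-1027 - 93) = ((3 - 25/52) + 1547)*(-1120) = (131/52 + 1547)*(-1120) = (80575/52)*(-1120) = -22561000/13 ≈ -1.7355e+6)
((917 - 1*(-1264)) + f) + 2745 = ((917 - 1*(-1264)) - 22561000/13) + 2745 = ((917 + 1264) - 22561000/13) + 2745 = (2181 - 22561000/13) + 2745 = -22532647/13 + 2745 = -22496962/13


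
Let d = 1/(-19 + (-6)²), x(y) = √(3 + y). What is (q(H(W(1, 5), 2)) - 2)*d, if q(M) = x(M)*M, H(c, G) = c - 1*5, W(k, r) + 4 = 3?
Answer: -2/17 - 6*I*√3/17 ≈ -0.11765 - 0.61131*I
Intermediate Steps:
W(k, r) = -1 (W(k, r) = -4 + 3 = -1)
H(c, G) = -5 + c (H(c, G) = c - 5 = -5 + c)
q(M) = M*√(3 + M) (q(M) = √(3 + M)*M = M*√(3 + M))
d = 1/17 (d = 1/(-19 + 36) = 1/17 ≈ 0.058824)
(q(H(W(1, 5), 2)) - 2)*d = ((-5 - 1)*√(3 + (-5 - 1)) - 2)*(1/17) = (-6*√(3 - 6) - 2)*(1/17) = (-6*I*√3 - 2)*(1/17) = (-2 - 6*I*√3)*(1/17) = -2/17 - 6*I*√3/17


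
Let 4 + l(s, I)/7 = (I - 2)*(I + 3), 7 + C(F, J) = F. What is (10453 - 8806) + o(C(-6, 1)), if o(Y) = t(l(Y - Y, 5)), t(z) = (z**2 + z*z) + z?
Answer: 40987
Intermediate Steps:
C(F, J) = -7 + F
l(s, I) = -28 + 7*(-2 + I)*(3 + I) (l(s, I) = -28 + 7*((I - 2)*(I + 3)) = -28 + 7*((-2 + I)*(3 + I)) = -28 + 7*(-2 + I)*(3 + I))
t(z) = z + 2*z**2 (t(z) = (z**2 + z**2) + z = 2*z**2 + z = z + 2*z**2)
o(Y) = 39340 (o(Y) = (-70 + 7*5 + 7*5**2)*(1 + 2*(-70 + 7*5 + 7*5**2)) = (-70 + 35 + 7*25)*(1 + 2*(-70 + 35 + 7*25)) = (-70 + 35 + 175)*(1 + 2*(-70 + 35 + 175)) = 140*(1 + 2*140) = 140*(1 + 280) = 140*281 = 39340)
(10453 - 8806) + o(C(-6, 1)) = (10453 - 8806) + 39340 = 1647 + 39340 = 40987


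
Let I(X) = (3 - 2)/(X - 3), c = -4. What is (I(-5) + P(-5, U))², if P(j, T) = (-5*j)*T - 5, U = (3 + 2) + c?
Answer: 25281/64 ≈ 395.02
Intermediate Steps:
U = 1 (U = (3 + 2) - 4 = 5 - 4 = 1)
P(j, T) = -5 - 5*T*j (P(j, T) = -5*T*j - 5 = -5 - 5*T*j)
I(X) = 1/(-3 + X)
(I(-5) + P(-5, U))² = (1/(-3 - 5) + (-5 - 5*1*(-5)))² = (1/(-8) + (-5 + 25))² = (-⅛ + 20)² = (159/8)² = 25281/64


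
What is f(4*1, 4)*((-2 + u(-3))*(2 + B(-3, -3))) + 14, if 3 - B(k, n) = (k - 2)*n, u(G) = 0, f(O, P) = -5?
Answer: -86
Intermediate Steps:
B(k, n) = 3 - n*(-2 + k) (B(k, n) = 3 - (k - 2)*n = 3 - (-2 + k)*n = 3 - n*(-2 + k))
f(4*1, 4)*((-2 + u(-3))*(2 + B(-3, -3))) + 14 = -5*(-2 + 0)*(2 + (3 + 2*(-3) - 1*(-3)*(-3))) + 14 = -(-10)*(2 + (3 - 6 - 9)) + 14 = -(-10)*(2 - 12) + 14 = -(-10)*(-10) + 14 = -5*20 + 14 = -100 + 14 = -86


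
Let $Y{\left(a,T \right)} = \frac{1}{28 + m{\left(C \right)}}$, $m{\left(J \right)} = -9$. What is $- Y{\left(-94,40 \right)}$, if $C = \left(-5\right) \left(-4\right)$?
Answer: $- \frac{1}{19} \approx -0.052632$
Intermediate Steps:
$C = 20$
$Y{\left(a,T \right)} = \frac{1}{19}$ ($Y{\left(a,T \right)} = \frac{1}{28 - 9} = \frac{1}{19}$)
$- Y{\left(-94,40 \right)} = \left(-1\right) \frac{1}{19} = - \frac{1}{19}$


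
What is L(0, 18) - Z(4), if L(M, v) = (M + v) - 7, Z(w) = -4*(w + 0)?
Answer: 27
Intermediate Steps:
Z(w) = -4*w
L(M, v) = -7 + M + v
L(0, 18) - Z(4) = (-7 + 0 + 18) - (-4)*4 = 11 - 1*(-16) = 11 + 16 = 27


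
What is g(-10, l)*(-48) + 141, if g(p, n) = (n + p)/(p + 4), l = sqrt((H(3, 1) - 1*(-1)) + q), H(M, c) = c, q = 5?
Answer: 61 + 8*sqrt(7) ≈ 82.166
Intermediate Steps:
l = sqrt(7) (l = sqrt((1 - 1*(-1)) + 5) = sqrt((1 + 1) + 5) = sqrt(2 + 5) = sqrt(7) ≈ 2.6458)
g(p, n) = (n + p)/(4 + p)
g(-10, l)*(-48) + 141 = ((sqrt(7) - 10)/(4 - 10))*(-48) + 141 = ((-10 + sqrt(7))/(-6))*(-48) + 141 = -(-10 + sqrt(7))/6*(-48) + 141 = (5/3 - sqrt(7)/6)*(-48) + 141 = (-80 + 8*sqrt(7)) + 141 = 61 + 8*sqrt(7)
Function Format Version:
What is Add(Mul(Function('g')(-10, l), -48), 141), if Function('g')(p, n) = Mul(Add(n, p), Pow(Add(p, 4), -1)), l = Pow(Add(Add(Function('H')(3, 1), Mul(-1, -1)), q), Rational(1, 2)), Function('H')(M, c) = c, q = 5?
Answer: Add(61, Mul(8, Pow(7, Rational(1, 2)))) ≈ 82.166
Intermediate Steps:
l = Pow(7, Rational(1, 2)) (l = Pow(Add(Add(1, Mul(-1, -1)), 5), Rational(1, 2)) = Pow(Add(Add(1, 1), 5), Rational(1, 2)) = Pow(Add(2, 5), Rational(1, 2)) = Pow(7, Rational(1, 2)) ≈ 2.6458)
Function('g')(p, n) = Mul(Pow(Add(4, p), -1), Add(n, p)) (Function('g')(p, n) = Mul(Add(n, p), Pow(Add(4, p), -1)) = Mul(Pow(Add(4, p), -1), Add(n, p)))
Add(Mul(Function('g')(-10, l), -48), 141) = Add(Mul(Mul(Pow(Add(4, -10), -1), Add(Pow(7, Rational(1, 2)), -10)), -48), 141) = Add(Mul(Mul(Pow(-6, -1), Add(-10, Pow(7, Rational(1, 2)))), -48), 141) = Add(Mul(Mul(Rational(-1, 6), Add(-10, Pow(7, Rational(1, 2)))), -48), 141) = Add(Mul(Add(Rational(5, 3), Mul(Rational(-1, 6), Pow(7, Rational(1, 2)))), -48), 141) = Add(Add(-80, Mul(8, Pow(7, Rational(1, 2)))), 141) = Add(61, Mul(8, Pow(7, Rational(1, 2))))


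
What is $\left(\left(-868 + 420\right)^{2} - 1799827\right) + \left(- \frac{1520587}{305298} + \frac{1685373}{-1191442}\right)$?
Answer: $- \frac{2967730089468631}{1855841121} \approx -1.5991 \cdot 10^{6}$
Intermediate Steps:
$\left(\left(-868 + 420\right)^{2} - 1799827\right) + \left(- \frac{1520587}{305298} + \frac{1685373}{-1191442}\right) = \left(\left(-448\right)^{2} - 1799827\right) + \left(\left(-1520587\right) \frac{1}{305298} + 1685373 \left(- \frac{1}{1191442}\right)\right) = \left(200704 - 1799827\right) - \frac{11868531748}{1855841121} = -1599123 - \frac{11868531748}{1855841121} = - \frac{2967730089468631}{1855841121}$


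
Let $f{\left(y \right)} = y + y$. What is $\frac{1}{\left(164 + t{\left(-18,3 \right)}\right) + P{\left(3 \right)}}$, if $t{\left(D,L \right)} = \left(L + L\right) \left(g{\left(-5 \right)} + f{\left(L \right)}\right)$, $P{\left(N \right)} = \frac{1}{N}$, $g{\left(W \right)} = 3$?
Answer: $\frac{3}{655} \approx 0.0045802$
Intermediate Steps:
$f{\left(y \right)} = 2 y$
$t{\left(D,L \right)} = 2 L \left(3 + 2 L\right)$ ($t{\left(D,L \right)} = \left(L + L\right) \left(3 + 2 L\right) = 2 L \left(3 + 2 L\right)$)
$\frac{1}{\left(164 + t{\left(-18,3 \right)}\right) + P{\left(3 \right)}} = \frac{1}{\left(164 + 2 \cdot 3 \left(3 + 2 \cdot 3\right)\right) + \frac{1}{3}} = \frac{1}{\left(164 + 2 \cdot 3 \left(3 + 6\right)\right) + \frac{1}{3}} = \frac{1}{\left(164 + 2 \cdot 3 \cdot 9\right) + \frac{1}{3}} = \frac{1}{\left(164 + 54\right) + \frac{1}{3}} = \frac{1}{218 + \frac{1}{3}} = \frac{1}{\frac{655}{3}} = \frac{3}{655}$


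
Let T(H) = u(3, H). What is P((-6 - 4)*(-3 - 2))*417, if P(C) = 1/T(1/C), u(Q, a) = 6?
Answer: 139/2 ≈ 69.500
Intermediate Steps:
T(H) = 6
P(C) = 1/6
P((-6 - 4)*(-3 - 2))*417 = (1/6)*417 = 139/2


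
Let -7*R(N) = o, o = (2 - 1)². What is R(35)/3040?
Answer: -1/21280 ≈ -4.6992e-5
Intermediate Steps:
o = 1 (o = 1² = 1)
R(N) = -⅐ (R(N) = -⅐*1 = -⅐)
R(35)/3040 = -⅐/3040 = -⅐*1/3040 = -1/21280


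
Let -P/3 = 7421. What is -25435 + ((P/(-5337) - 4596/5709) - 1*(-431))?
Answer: -84638070013/3385437 ≈ -25001.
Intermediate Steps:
P = -22263 (P = -3*7421 = -22263)
-25435 + ((P/(-5337) - 4596/5709) - 1*(-431)) = -25435 + ((-22263/(-5337) - 4596/5709) - 1*(-431)) = -25435 + ((-22263*(-1/5337) - 4596*1/5709) + 431) = -25435 + ((7421/1779 - 1532/1903) + 431) = -25435 + (11396735/3385437 + 431) = -25435 + 1470520082/3385437 = -84638070013/3385437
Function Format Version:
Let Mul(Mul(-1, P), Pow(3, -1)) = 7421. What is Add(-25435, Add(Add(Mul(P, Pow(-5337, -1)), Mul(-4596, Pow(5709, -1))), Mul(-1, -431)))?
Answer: Rational(-84638070013, 3385437) ≈ -25001.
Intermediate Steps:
P = -22263 (P = Mul(-3, 7421) = -22263)
Add(-25435, Add(Add(Mul(P, Pow(-5337, -1)), Mul(-4596, Pow(5709, -1))), Mul(-1, -431))) = Add(-25435, Add(Add(Mul(-22263, Pow(-5337, -1)), Mul(-4596, Pow(5709, -1))), Mul(-1, -431))) = Add(-25435, Add(Add(Mul(-22263, Rational(-1, 5337)), Mul(-4596, Rational(1, 5709))), 431)) = Add(-25435, Add(Add(Rational(7421, 1779), Rational(-1532, 1903)), 431)) = Add(-25435, Add(Rational(11396735, 3385437), 431)) = Add(-25435, Rational(1470520082, 3385437)) = Rational(-84638070013, 3385437)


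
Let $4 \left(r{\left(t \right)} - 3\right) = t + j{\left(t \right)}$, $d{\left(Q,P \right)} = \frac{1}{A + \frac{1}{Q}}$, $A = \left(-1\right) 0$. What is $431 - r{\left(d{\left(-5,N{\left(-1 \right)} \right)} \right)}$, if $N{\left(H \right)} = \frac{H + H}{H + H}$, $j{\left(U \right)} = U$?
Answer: $\frac{861}{2} \approx 430.5$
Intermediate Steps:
$A = 0$
$N{\left(H \right)} = 1$ ($N{\left(H \right)} = \frac{2 H}{2 H} = 2 H \frac{1}{2 H} = 1$)
$d{\left(Q,P \right)} = Q$ ($d{\left(Q,P \right)} = \frac{1}{0 + \frac{1}{Q}} = \frac{1}{\frac{1}{Q}} = Q$)
$r{\left(t \right)} = 3 + \frac{t}{2}$ ($r{\left(t \right)} = 3 + \frac{t + t}{4} = 3 + \frac{2 t}{4} = 3 + \frac{t}{2}$)
$431 - r{\left(d{\left(-5,N{\left(-1 \right)} \right)} \right)} = 431 - \left(3 + \frac{1}{2} \left(-5\right)\right) = 431 - \left(3 - \frac{5}{2}\right) = 431 - \frac{1}{2} = \frac{861}{2}$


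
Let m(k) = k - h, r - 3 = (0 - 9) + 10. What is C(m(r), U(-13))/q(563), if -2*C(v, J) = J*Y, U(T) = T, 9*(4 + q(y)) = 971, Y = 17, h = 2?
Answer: 117/110 ≈ 1.0636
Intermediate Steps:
r = 4 (r = 3 + ((0 - 9) + 10) = 3 + (-9 + 10) = 3 + 1 = 4)
q(y) = 935/9 (q(y) = -4 + (⅑)*971 = -4 + 971/9 = 935/9)
m(k) = -2 + k (m(k) = k - 1*2 = k - 2 = -2 + k)
C(v, J) = -17*J/2 (C(v, J) = -J*17/2 = -17*J/2)
C(m(r), U(-13))/q(563) = (-17/2*(-13))/(935/9) = (221/2)*(9/935) = 117/110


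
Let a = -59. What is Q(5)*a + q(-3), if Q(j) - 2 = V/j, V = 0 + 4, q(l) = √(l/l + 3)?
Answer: -816/5 ≈ -163.20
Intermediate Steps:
q(l) = 2 (q(l) = √(1 + 3) = √4 = 2)
V = 4
Q(j) = 2 + 4/j
Q(5)*a + q(-3) = (2 + 4/5)*(-59) + 2 = (2 + 4*(⅕))*(-59) + 2 = (2 + ⅘)*(-59) + 2 = (14/5)*(-59) + 2 = -826/5 + 2 = -816/5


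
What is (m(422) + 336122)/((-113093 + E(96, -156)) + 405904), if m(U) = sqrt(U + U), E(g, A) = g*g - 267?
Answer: 7307/6560 + sqrt(211)/150880 ≈ 1.1140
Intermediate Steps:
E(g, A) = -267 + g**2 (E(g, A) = g**2 - 267 = -267 + g**2)
m(U) = sqrt(2)*sqrt(U) (m(U) = sqrt(2*U) = sqrt(2)*sqrt(U))
(m(422) + 336122)/((-113093 + E(96, -156)) + 405904) = (sqrt(2)*sqrt(422) + 336122)/((-113093 + (-267 + 96**2)) + 405904) = (2*sqrt(211) + 336122)/((-113093 + (-267 + 9216)) + 405904) = (336122 + 2*sqrt(211))/((-113093 + 8949) + 405904) = (336122 + 2*sqrt(211))/(-104144 + 405904) = (336122 + 2*sqrt(211))/301760 = (336122 + 2*sqrt(211))*(1/301760) = 7307/6560 + sqrt(211)/150880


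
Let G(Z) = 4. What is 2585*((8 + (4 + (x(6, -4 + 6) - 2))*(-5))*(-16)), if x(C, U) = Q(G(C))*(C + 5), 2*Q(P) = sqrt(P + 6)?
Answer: 82720 + 1137400*sqrt(10) ≈ 3.6795e+6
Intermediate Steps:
Q(P) = sqrt(6 + P)/2 (Q(P) = sqrt(P + 6)/2 = sqrt(6 + P)/2)
x(C, U) = sqrt(10)*(5 + C)/2 (x(C, U) = (sqrt(6 + 4)/2)*(C + 5) = (sqrt(10)/2)*(5 + C) = sqrt(10)*(5 + C)/2)
2585*((8 + (4 + (x(6, -4 + 6) - 2))*(-5))*(-16)) = 2585*((8 + (4 + (sqrt(10)*(5 + 6)/2 - 2))*(-5))*(-16)) = 2585*((8 + (4 + ((1/2)*sqrt(10)*11 - 2))*(-5))*(-16)) = 2585*((8 + (4 + (11*sqrt(10)/2 - 2))*(-5))*(-16)) = 2585*((8 + (4 + (-2 + 11*sqrt(10)/2))*(-5))*(-16)) = 2585*((8 + (2 + 11*sqrt(10)/2)*(-5))*(-16)) = 2585*((8 + (-10 - 55*sqrt(10)/2))*(-16)) = 2585*((-2 - 55*sqrt(10)/2)*(-16)) = 2585*(32 + 440*sqrt(10)) = 82720 + 1137400*sqrt(10)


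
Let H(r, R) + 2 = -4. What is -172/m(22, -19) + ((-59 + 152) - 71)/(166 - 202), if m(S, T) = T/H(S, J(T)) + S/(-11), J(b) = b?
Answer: -18653/126 ≈ -148.04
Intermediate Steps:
H(r, R) = -6 (H(r, R) = -2 - 4 = -6)
m(S, T) = -T/6 - S/11 (m(S, T) = T/(-6) + S/(-11) = T*(-⅙) + S*(-1/11) = -T/6 - S/11)
-172/m(22, -19) + ((-59 + 152) - 71)/(166 - 202) = -172/(-⅙*(-19) - 1/11*22) + ((-59 + 152) - 71)/(166 - 202) = -172/(19/6 - 2) + (93 - 71)/(-36) = -172/7/6 + 22*(-1/36) = -172*6/7 - 11/18 = -1032/7 - 11/18 = -18653/126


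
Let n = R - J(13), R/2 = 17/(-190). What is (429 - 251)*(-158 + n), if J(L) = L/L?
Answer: -2691716/95 ≈ -28334.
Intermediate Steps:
J(L) = 1
R = -17/95 (R = 2*(17/(-190)) = 2*(17*(-1/190)) = 2*(-17/190) = -17/95 ≈ -0.17895)
n = -112/95 (n = -17/95 - 1*1 = -17/95 - 1 = -112/95 ≈ -1.1789)
(429 - 251)*(-158 + n) = (429 - 251)*(-158 - 112/95) = 178*(-15122/95) = -2691716/95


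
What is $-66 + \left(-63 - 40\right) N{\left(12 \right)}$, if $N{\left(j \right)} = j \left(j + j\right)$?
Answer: $-29730$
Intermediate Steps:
$N{\left(j \right)} = 2 j^{2}$ ($N{\left(j \right)} = j 2 j = 2 j^{2}$)
$-66 + \left(-63 - 40\right) N{\left(12 \right)} = -66 + \left(-63 - 40\right) 2 \cdot 12^{2} = -66 + \left(-63 - 40\right) 2 \cdot 144 = -66 - 29664 = -29730$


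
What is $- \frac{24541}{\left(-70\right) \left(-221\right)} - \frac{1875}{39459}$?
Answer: $- \frac{6784827}{4152590} \approx -1.6339$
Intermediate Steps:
$- \frac{24541}{\left(-70\right) \left(-221\right)} - \frac{1875}{39459} = - \frac{24541}{15470} - \frac{625}{13153} = - \frac{6784827}{4152590}$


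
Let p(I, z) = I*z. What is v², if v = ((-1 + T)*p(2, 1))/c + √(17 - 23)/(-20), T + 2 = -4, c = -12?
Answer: 2423/1800 - 7*I*√6/60 ≈ 1.3461 - 0.28577*I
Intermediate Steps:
T = -6 (T = -2 - 4 = -6)
v = 7/6 - I*√6/20 (v = ((-1 - 6)*(2*1))/(-12) + √(17 - 23)/(-20) = -7*2*(-1/12) + √(-6)*(-1/20) = -14*(-1/12) + (I*√6)*(-1/20) = 7/6 - I*√6/20 ≈ 1.1667 - 0.12247*I)
v² = (7/6 - I*√6/20)²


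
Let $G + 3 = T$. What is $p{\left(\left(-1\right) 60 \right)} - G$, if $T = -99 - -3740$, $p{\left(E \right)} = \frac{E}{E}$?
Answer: $-3637$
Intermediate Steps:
$p{\left(E \right)} = 1$
$T = 3641$ ($T = -99 + 3740 = 3641$)
$G = 3638$ ($G = -3 + 3641 = 3638$)
$p{\left(\left(-1\right) 60 \right)} - G = 1 - 3638 = -3637$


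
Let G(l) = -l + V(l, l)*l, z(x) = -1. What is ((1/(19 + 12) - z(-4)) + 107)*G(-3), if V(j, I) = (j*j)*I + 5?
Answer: 231081/31 ≈ 7454.2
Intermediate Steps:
V(j, I) = 5 + I*j**2 (V(j, I) = j**2*I + 5 = I*j**2 + 5 = 5 + I*j**2)
G(l) = -l + l*(5 + l**3) (G(l) = -l + (5 + l*l**2)*l = -l + (5 + l**3)*l = -l + l*(5 + l**3))
((1/(19 + 12) - z(-4)) + 107)*G(-3) = ((1/(19 + 12) - 1*(-1)) + 107)*(-3*(4 + (-3)**3)) = ((1/31 + 1) + 107)*(-3*(4 - 27)) = ((1/31 + 1) + 107)*(-3*(-23)) = (32/31 + 107)*69 = (3349/31)*69 = 231081/31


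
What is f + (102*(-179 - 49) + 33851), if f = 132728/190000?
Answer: 251647841/23750 ≈ 10596.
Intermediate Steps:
f = 16591/23750 (f = 132728*(1/190000) = 16591/23750 ≈ 0.69857)
f + (102*(-179 - 49) + 33851) = 16591/23750 + (102*(-179 - 49) + 33851) = 16591/23750 + (102*(-228) + 33851) = 16591/23750 + (-23256 + 33851) = 16591/23750 + 10595 = 251647841/23750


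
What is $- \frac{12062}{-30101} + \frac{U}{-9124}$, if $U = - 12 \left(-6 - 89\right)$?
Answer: $\frac{18934637}{68660381} \approx 0.27577$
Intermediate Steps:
$U = 1140$ ($U = \left(-12\right) \left(-95\right) = 1140$)
$- \frac{12062}{-30101} + \frac{U}{-9124} = - \frac{12062}{-30101} + \frac{1140}{-9124} = \left(-12062\right) \left(- \frac{1}{30101}\right) + 1140 \left(- \frac{1}{9124}\right) = \frac{12062}{30101} - \frac{285}{2281} = \frac{18934637}{68660381}$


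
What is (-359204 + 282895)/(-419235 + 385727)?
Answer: 76309/33508 ≈ 2.2773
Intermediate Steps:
(-359204 + 282895)/(-419235 + 385727) = -76309/(-33508) = -76309*(-1/33508) = 76309/33508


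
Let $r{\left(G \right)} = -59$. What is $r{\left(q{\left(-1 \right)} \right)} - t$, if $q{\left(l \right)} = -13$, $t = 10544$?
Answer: $-10603$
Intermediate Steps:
$r{\left(q{\left(-1 \right)} \right)} - t = -59 - 10544 = -10603$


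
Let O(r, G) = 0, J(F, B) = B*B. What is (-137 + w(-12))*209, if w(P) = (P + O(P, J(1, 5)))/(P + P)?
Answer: -57057/2 ≈ -28529.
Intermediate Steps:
J(F, B) = B²
w(P) = ½ (w(P) = (P + 0)/(P + P) = P/((2*P)) = P*(1/(2*P)) = ½)
(-137 + w(-12))*209 = (-137 + ½)*209 = -273/2*209 = -57057/2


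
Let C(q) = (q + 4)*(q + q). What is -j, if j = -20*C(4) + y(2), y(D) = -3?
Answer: 1283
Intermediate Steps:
C(q) = 2*q*(4 + q) (C(q) = (4 + q)*(2*q) = 2*q*(4 + q))
j = -1283 (j = -40*4*(4 + 4) - 3 = -40*4*8 - 3 = -20*64 - 3 = -1280 - 3 = -1283)
-j = -1*(-1283) = 1283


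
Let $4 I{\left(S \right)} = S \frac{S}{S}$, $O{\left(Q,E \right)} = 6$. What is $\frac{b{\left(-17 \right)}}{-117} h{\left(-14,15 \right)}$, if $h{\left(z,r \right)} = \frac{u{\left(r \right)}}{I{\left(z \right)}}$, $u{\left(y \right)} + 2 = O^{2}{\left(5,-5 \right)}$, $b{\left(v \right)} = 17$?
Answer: $\frac{1156}{819} \approx 1.4115$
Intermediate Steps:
$I{\left(S \right)} = \frac{S}{4}$ ($I{\left(S \right)} = \frac{S \frac{S}{S}}{4} = \frac{S 1}{4} = \frac{S}{4}$)
$u{\left(y \right)} = 34$ ($u{\left(y \right)} = -2 + 6^{2} = -2 + 36 = 34$)
$h{\left(z,r \right)} = \frac{136}{z}$ ($h{\left(z,r \right)} = \frac{34}{\frac{1}{4} z} = 34 \frac{4}{z} = \frac{136}{z}$)
$\frac{b{\left(-17 \right)}}{-117} h{\left(-14,15 \right)} = \frac{17}{-117} \frac{136}{-14} = 17 \left(- \frac{1}{117}\right) 136 \left(- \frac{1}{14}\right) = \left(- \frac{17}{117}\right) \left(- \frac{68}{7}\right) = \frac{1156}{819}$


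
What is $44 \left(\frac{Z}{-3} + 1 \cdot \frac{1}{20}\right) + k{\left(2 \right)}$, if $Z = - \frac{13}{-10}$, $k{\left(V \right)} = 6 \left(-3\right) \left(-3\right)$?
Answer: $\frac{557}{15} \approx 37.133$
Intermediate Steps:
$k{\left(V \right)} = 54$ ($k{\left(V \right)} = \left(-18\right) \left(-3\right) = 54$)
$Z = \frac{13}{10}$ ($Z = \left(-13\right) \left(- \frac{1}{10}\right) = \frac{13}{10} \approx 1.3$)
$44 \left(\frac{Z}{-3} + 1 \cdot \frac{1}{20}\right) + k{\left(2 \right)} = 44 \left(\frac{13}{10 \left(-3\right)} + 1 \cdot \frac{1}{20}\right) + 54 = 44 \left(\frac{13}{10} \left(- \frac{1}{3}\right) + 1 \cdot \frac{1}{20}\right) + 54 = 44 \left(- \frac{13}{30} + \frac{1}{20}\right) + 54 = 44 \left(- \frac{23}{60}\right) + 54 = - \frac{253}{15} + 54 = \frac{557}{15}$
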